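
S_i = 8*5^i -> [8, 40, 200, 1000, 5000]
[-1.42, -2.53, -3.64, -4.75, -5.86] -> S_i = -1.42 + -1.11*i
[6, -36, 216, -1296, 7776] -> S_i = 6*-6^i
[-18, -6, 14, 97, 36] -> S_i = Random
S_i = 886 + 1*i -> [886, 887, 888, 889, 890]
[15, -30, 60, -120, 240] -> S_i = 15*-2^i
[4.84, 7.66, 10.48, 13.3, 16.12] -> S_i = 4.84 + 2.82*i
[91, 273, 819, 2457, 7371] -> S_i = 91*3^i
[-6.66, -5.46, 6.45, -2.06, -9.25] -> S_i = Random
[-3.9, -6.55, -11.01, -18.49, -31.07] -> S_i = -3.90*1.68^i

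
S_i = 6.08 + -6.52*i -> [6.08, -0.44, -6.96, -13.48, -20.0]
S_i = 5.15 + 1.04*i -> [5.15, 6.19, 7.23, 8.27, 9.31]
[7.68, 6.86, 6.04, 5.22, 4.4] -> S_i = 7.68 + -0.82*i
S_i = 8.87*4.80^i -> [8.87, 42.58, 204.36, 980.95, 4708.56]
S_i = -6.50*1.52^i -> [-6.5, -9.88, -15.02, -22.83, -34.7]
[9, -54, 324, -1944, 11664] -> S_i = 9*-6^i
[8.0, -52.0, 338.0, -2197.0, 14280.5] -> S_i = 8.00*(-6.50)^i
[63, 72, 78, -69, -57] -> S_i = Random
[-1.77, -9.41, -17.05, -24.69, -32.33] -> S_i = -1.77 + -7.64*i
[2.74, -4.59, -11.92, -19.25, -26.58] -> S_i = 2.74 + -7.33*i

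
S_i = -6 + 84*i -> [-6, 78, 162, 246, 330]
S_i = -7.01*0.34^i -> [-7.01, -2.38, -0.81, -0.28, -0.09]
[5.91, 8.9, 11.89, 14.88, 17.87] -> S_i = 5.91 + 2.99*i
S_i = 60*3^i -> [60, 180, 540, 1620, 4860]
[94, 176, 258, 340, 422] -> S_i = 94 + 82*i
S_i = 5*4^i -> [5, 20, 80, 320, 1280]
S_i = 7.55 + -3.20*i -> [7.55, 4.35, 1.15, -2.05, -5.25]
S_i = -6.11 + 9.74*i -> [-6.11, 3.63, 13.37, 23.11, 32.85]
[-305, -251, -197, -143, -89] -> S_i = -305 + 54*i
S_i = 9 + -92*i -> [9, -83, -175, -267, -359]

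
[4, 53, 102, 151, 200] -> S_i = 4 + 49*i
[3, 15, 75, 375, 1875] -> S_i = 3*5^i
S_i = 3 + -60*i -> [3, -57, -117, -177, -237]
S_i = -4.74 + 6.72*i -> [-4.74, 1.98, 8.7, 15.42, 22.14]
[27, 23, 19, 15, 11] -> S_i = 27 + -4*i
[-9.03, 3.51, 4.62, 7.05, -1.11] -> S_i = Random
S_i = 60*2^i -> [60, 120, 240, 480, 960]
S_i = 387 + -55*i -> [387, 332, 277, 222, 167]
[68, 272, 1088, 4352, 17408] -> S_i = 68*4^i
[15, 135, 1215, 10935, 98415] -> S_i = 15*9^i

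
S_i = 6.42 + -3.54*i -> [6.42, 2.88, -0.66, -4.2, -7.74]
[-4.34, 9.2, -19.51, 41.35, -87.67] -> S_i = -4.34*(-2.12)^i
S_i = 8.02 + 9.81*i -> [8.02, 17.83, 27.64, 37.45, 47.26]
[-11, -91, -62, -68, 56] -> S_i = Random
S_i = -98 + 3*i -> [-98, -95, -92, -89, -86]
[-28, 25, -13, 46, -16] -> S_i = Random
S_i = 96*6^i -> [96, 576, 3456, 20736, 124416]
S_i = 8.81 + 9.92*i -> [8.81, 18.73, 28.65, 38.57, 48.49]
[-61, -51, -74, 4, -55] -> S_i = Random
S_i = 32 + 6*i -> [32, 38, 44, 50, 56]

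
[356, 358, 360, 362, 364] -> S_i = 356 + 2*i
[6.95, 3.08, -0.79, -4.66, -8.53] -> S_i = 6.95 + -3.87*i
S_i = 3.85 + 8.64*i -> [3.85, 12.49, 21.13, 29.77, 38.41]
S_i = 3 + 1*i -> [3, 4, 5, 6, 7]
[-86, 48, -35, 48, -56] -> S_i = Random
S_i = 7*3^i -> [7, 21, 63, 189, 567]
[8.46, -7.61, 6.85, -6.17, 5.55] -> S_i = 8.46*(-0.90)^i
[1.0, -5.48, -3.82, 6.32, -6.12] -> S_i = Random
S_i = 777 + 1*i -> [777, 778, 779, 780, 781]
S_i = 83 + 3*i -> [83, 86, 89, 92, 95]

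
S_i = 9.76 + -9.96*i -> [9.76, -0.2, -10.16, -20.12, -30.08]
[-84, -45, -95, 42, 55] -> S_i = Random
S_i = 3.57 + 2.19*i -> [3.57, 5.76, 7.95, 10.14, 12.33]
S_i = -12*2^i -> [-12, -24, -48, -96, -192]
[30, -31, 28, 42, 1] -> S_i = Random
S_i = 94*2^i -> [94, 188, 376, 752, 1504]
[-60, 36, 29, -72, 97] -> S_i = Random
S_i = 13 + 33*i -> [13, 46, 79, 112, 145]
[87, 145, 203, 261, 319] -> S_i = 87 + 58*i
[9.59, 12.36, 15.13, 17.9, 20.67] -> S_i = 9.59 + 2.77*i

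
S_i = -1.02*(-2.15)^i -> [-1.02, 2.19, -4.71, 10.14, -21.79]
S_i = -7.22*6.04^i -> [-7.22, -43.61, -263.4, -1590.92, -9609.15]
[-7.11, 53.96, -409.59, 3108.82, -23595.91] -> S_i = -7.11*(-7.59)^i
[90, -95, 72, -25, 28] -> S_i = Random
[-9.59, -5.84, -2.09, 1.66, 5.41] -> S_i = -9.59 + 3.75*i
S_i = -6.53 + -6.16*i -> [-6.53, -12.69, -18.85, -25.01, -31.17]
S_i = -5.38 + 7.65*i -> [-5.38, 2.27, 9.92, 17.57, 25.22]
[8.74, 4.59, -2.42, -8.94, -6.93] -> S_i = Random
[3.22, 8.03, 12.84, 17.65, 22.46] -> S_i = 3.22 + 4.81*i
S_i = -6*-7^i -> [-6, 42, -294, 2058, -14406]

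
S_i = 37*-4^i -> [37, -148, 592, -2368, 9472]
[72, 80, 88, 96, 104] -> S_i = 72 + 8*i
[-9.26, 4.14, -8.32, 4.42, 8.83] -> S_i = Random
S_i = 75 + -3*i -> [75, 72, 69, 66, 63]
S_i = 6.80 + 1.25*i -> [6.8, 8.05, 9.3, 10.55, 11.8]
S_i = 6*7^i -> [6, 42, 294, 2058, 14406]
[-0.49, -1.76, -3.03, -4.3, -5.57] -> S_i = -0.49 + -1.27*i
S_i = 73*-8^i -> [73, -584, 4672, -37376, 299008]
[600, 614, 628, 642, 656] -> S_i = 600 + 14*i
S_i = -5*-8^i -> [-5, 40, -320, 2560, -20480]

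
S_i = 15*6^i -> [15, 90, 540, 3240, 19440]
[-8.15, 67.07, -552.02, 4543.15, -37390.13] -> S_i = -8.15*(-8.23)^i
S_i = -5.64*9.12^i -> [-5.64, -51.44, -469.1, -4278.22, -39017.41]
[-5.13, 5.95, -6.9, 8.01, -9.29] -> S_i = -5.13*(-1.16)^i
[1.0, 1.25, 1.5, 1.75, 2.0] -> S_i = 1.00 + 0.25*i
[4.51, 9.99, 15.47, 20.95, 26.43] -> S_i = 4.51 + 5.48*i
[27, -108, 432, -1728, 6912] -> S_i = 27*-4^i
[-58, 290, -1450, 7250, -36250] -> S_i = -58*-5^i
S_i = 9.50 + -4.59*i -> [9.5, 4.91, 0.32, -4.27, -8.86]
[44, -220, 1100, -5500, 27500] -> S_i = 44*-5^i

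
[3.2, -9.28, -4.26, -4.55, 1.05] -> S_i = Random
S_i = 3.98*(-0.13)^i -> [3.98, -0.52, 0.07, -0.01, 0.0]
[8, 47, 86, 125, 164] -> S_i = 8 + 39*i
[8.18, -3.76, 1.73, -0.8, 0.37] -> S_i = 8.18*(-0.46)^i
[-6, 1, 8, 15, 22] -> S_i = -6 + 7*i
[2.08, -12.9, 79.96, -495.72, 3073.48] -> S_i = 2.08*(-6.20)^i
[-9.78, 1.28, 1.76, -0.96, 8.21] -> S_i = Random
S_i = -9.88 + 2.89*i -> [-9.88, -6.99, -4.1, -1.21, 1.68]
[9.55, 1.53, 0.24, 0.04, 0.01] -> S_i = 9.55*0.16^i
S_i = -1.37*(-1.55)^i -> [-1.37, 2.12, -3.29, 5.1, -7.91]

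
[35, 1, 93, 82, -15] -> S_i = Random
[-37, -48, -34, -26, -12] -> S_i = Random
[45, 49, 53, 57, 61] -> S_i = 45 + 4*i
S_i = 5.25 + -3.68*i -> [5.25, 1.57, -2.11, -5.79, -9.47]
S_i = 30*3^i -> [30, 90, 270, 810, 2430]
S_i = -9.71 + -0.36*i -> [-9.71, -10.07, -10.43, -10.79, -11.15]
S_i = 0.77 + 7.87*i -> [0.77, 8.64, 16.51, 24.38, 32.25]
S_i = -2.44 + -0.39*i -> [-2.44, -2.83, -3.22, -3.61, -4.0]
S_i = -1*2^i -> [-1, -2, -4, -8, -16]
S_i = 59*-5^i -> [59, -295, 1475, -7375, 36875]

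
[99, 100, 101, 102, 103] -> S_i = 99 + 1*i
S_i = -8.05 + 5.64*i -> [-8.05, -2.41, 3.23, 8.87, 14.51]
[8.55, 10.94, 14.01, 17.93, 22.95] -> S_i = 8.55*1.28^i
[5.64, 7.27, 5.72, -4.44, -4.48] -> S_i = Random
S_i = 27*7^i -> [27, 189, 1323, 9261, 64827]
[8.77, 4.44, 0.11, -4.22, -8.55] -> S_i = 8.77 + -4.33*i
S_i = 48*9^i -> [48, 432, 3888, 34992, 314928]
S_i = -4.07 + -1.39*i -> [-4.07, -5.46, -6.85, -8.24, -9.63]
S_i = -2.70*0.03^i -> [-2.7, -0.08, -0.0, -0.0, -0.0]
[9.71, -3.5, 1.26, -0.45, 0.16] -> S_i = 9.71*(-0.36)^i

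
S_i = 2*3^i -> [2, 6, 18, 54, 162]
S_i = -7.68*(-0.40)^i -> [-7.68, 3.07, -1.23, 0.49, -0.2]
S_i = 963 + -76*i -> [963, 887, 811, 735, 659]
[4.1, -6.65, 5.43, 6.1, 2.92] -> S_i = Random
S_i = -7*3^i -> [-7, -21, -63, -189, -567]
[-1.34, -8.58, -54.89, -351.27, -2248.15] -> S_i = -1.34*6.40^i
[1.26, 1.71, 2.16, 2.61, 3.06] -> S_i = 1.26 + 0.45*i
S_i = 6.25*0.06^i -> [6.25, 0.38, 0.02, 0.0, 0.0]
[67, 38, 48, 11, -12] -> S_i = Random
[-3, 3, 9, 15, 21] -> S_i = -3 + 6*i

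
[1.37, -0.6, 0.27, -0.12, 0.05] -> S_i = 1.37*(-0.44)^i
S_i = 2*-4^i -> [2, -8, 32, -128, 512]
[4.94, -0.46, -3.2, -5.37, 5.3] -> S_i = Random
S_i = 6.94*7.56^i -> [6.94, 52.47, 396.65, 2998.64, 22669.75]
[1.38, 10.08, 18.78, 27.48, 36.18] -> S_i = 1.38 + 8.70*i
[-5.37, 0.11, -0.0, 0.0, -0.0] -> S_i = -5.37*(-0.02)^i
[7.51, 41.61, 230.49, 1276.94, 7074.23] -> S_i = 7.51*5.54^i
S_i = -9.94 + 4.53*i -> [-9.94, -5.41, -0.88, 3.65, 8.18]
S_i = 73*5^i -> [73, 365, 1825, 9125, 45625]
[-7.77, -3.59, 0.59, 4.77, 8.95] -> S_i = -7.77 + 4.18*i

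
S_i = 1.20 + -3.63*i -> [1.2, -2.43, -6.06, -9.69, -13.32]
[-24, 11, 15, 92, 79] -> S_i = Random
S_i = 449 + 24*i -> [449, 473, 497, 521, 545]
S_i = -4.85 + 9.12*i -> [-4.85, 4.27, 13.39, 22.51, 31.63]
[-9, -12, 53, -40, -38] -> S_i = Random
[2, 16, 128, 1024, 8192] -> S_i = 2*8^i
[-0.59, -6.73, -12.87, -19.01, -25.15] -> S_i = -0.59 + -6.14*i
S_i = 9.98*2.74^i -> [9.98, 27.35, 74.93, 205.3, 562.51]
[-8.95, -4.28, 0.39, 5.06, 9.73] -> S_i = -8.95 + 4.67*i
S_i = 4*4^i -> [4, 16, 64, 256, 1024]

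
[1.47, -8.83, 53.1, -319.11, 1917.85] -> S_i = 1.47*(-6.01)^i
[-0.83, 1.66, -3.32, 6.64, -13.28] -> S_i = -0.83*(-2.00)^i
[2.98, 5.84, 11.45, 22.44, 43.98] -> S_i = 2.98*1.96^i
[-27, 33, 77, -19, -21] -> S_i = Random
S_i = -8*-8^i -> [-8, 64, -512, 4096, -32768]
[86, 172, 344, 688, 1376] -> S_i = 86*2^i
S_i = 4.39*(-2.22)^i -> [4.39, -9.75, 21.64, -48.03, 106.63]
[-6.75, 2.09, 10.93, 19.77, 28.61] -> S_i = -6.75 + 8.84*i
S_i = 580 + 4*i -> [580, 584, 588, 592, 596]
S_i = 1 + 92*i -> [1, 93, 185, 277, 369]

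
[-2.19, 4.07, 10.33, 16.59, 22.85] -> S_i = -2.19 + 6.26*i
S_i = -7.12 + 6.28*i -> [-7.12, -0.84, 5.44, 11.72, 18.0]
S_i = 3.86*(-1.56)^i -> [3.86, -6.02, 9.39, -14.65, 22.86]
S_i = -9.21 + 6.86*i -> [-9.21, -2.35, 4.51, 11.37, 18.23]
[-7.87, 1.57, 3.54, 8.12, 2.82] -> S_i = Random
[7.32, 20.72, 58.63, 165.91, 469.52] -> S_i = 7.32*2.83^i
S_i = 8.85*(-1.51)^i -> [8.85, -13.36, 20.18, -30.47, 46.01]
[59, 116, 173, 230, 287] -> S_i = 59 + 57*i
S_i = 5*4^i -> [5, 20, 80, 320, 1280]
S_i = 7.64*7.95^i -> [7.64, 60.74, 482.87, 3838.79, 30518.41]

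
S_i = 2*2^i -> [2, 4, 8, 16, 32]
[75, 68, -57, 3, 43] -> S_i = Random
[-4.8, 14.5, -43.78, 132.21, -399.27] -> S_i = -4.80*(-3.02)^i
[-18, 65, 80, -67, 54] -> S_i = Random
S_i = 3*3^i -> [3, 9, 27, 81, 243]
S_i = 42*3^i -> [42, 126, 378, 1134, 3402]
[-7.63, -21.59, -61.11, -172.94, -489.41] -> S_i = -7.63*2.83^i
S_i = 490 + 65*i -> [490, 555, 620, 685, 750]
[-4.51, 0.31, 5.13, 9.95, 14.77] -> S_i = -4.51 + 4.82*i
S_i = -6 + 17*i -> [-6, 11, 28, 45, 62]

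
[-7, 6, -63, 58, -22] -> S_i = Random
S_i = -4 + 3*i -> [-4, -1, 2, 5, 8]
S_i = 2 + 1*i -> [2, 3, 4, 5, 6]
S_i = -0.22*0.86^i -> [-0.22, -0.19, -0.16, -0.14, -0.12]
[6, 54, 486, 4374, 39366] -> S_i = 6*9^i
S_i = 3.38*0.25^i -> [3.38, 0.84, 0.21, 0.05, 0.01]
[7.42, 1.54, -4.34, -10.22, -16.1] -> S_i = 7.42 + -5.88*i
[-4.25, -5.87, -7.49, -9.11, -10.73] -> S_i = -4.25 + -1.62*i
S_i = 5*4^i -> [5, 20, 80, 320, 1280]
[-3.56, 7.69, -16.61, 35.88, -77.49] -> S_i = -3.56*(-2.16)^i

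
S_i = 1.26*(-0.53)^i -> [1.26, -0.67, 0.35, -0.19, 0.1]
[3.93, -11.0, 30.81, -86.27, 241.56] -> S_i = 3.93*(-2.80)^i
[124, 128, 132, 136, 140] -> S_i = 124 + 4*i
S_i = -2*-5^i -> [-2, 10, -50, 250, -1250]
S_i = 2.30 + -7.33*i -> [2.3, -5.03, -12.36, -19.69, -27.02]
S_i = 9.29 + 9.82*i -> [9.29, 19.11, 28.93, 38.75, 48.57]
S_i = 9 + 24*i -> [9, 33, 57, 81, 105]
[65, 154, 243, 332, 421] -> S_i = 65 + 89*i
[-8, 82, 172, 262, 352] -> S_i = -8 + 90*i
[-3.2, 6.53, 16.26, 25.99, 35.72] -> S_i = -3.20 + 9.73*i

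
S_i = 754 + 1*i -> [754, 755, 756, 757, 758]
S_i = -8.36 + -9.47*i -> [-8.36, -17.83, -27.3, -36.77, -46.24]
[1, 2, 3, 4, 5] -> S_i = 1 + 1*i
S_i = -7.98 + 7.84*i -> [-7.98, -0.14, 7.7, 15.54, 23.38]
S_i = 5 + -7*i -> [5, -2, -9, -16, -23]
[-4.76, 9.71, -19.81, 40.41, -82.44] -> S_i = -4.76*(-2.04)^i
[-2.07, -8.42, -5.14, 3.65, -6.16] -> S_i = Random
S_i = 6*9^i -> [6, 54, 486, 4374, 39366]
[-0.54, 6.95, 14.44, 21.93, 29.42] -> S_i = -0.54 + 7.49*i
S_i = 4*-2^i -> [4, -8, 16, -32, 64]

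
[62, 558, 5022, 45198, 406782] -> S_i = 62*9^i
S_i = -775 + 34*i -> [-775, -741, -707, -673, -639]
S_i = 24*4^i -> [24, 96, 384, 1536, 6144]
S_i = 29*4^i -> [29, 116, 464, 1856, 7424]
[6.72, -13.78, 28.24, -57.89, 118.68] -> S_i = 6.72*(-2.05)^i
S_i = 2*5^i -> [2, 10, 50, 250, 1250]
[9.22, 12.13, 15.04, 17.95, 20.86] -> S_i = 9.22 + 2.91*i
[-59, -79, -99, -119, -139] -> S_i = -59 + -20*i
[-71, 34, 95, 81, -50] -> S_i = Random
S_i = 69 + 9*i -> [69, 78, 87, 96, 105]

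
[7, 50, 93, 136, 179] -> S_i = 7 + 43*i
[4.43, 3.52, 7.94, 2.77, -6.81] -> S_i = Random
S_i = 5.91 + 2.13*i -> [5.91, 8.04, 10.17, 12.3, 14.43]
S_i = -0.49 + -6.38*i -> [-0.49, -6.87, -13.25, -19.63, -26.01]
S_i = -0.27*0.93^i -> [-0.27, -0.25, -0.23, -0.22, -0.2]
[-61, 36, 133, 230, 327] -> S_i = -61 + 97*i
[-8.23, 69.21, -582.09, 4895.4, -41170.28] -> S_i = -8.23*(-8.41)^i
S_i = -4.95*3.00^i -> [-4.95, -14.85, -44.55, -133.65, -400.95]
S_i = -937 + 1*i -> [-937, -936, -935, -934, -933]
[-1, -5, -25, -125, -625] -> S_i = -1*5^i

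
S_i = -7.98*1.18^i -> [-7.98, -9.42, -11.11, -13.11, -15.47]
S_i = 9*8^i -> [9, 72, 576, 4608, 36864]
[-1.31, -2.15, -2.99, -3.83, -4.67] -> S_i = -1.31 + -0.84*i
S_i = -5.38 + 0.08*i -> [-5.38, -5.3, -5.22, -5.14, -5.06]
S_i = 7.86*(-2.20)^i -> [7.86, -17.29, 38.04, -83.69, 184.13]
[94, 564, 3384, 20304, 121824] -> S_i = 94*6^i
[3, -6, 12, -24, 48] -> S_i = 3*-2^i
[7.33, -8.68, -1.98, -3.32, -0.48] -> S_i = Random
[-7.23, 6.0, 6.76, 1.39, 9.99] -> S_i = Random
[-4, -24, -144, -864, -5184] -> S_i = -4*6^i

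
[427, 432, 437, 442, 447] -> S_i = 427 + 5*i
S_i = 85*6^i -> [85, 510, 3060, 18360, 110160]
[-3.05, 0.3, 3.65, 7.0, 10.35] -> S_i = -3.05 + 3.35*i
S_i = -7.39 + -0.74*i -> [-7.39, -8.13, -8.87, -9.61, -10.35]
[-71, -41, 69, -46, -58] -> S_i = Random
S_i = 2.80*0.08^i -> [2.8, 0.22, 0.02, 0.0, 0.0]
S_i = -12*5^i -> [-12, -60, -300, -1500, -7500]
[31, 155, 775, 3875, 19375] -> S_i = 31*5^i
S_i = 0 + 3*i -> [0, 3, 6, 9, 12]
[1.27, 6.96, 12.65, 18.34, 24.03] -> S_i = 1.27 + 5.69*i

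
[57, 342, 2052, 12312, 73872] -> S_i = 57*6^i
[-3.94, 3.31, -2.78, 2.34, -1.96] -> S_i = -3.94*(-0.84)^i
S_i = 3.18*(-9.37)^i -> [3.18, -29.8, 279.19, -2616.05, 24512.38]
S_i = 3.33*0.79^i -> [3.33, 2.63, 2.08, 1.64, 1.3]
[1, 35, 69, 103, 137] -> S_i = 1 + 34*i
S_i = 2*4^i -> [2, 8, 32, 128, 512]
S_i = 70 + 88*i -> [70, 158, 246, 334, 422]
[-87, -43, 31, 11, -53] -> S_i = Random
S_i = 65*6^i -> [65, 390, 2340, 14040, 84240]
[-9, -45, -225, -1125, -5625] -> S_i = -9*5^i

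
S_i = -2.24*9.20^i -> [-2.24, -20.61, -189.59, -1744.26, -16047.2]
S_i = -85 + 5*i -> [-85, -80, -75, -70, -65]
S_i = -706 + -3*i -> [-706, -709, -712, -715, -718]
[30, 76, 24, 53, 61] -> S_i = Random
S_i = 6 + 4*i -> [6, 10, 14, 18, 22]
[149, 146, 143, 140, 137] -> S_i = 149 + -3*i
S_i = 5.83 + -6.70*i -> [5.83, -0.87, -7.57, -14.27, -20.97]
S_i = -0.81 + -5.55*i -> [-0.81, -6.36, -11.91, -17.46, -23.01]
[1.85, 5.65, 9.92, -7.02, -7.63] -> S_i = Random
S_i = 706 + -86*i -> [706, 620, 534, 448, 362]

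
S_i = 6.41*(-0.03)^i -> [6.41, -0.19, 0.01, -0.0, 0.0]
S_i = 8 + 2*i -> [8, 10, 12, 14, 16]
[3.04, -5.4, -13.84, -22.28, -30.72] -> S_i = 3.04 + -8.44*i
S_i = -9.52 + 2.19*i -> [-9.52, -7.33, -5.14, -2.95, -0.76]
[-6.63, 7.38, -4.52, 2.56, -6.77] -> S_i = Random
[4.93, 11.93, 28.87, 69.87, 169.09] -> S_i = 4.93*2.42^i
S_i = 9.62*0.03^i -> [9.62, 0.29, 0.01, 0.0, 0.0]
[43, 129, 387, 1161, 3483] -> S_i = 43*3^i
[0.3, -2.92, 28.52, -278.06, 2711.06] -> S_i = 0.30*(-9.75)^i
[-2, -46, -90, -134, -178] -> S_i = -2 + -44*i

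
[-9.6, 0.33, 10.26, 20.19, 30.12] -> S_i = -9.60 + 9.93*i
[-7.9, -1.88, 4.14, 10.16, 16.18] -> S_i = -7.90 + 6.02*i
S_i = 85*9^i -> [85, 765, 6885, 61965, 557685]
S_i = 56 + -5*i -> [56, 51, 46, 41, 36]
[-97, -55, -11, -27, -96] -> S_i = Random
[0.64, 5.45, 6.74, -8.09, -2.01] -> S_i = Random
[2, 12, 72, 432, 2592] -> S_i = 2*6^i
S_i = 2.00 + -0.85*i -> [2.0, 1.15, 0.3, -0.55, -1.4]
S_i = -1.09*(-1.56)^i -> [-1.09, 1.7, -2.65, 4.14, -6.46]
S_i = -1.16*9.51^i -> [-1.16, -11.03, -104.91, -997.7, -9488.12]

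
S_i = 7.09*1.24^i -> [7.09, 8.79, 10.9, 13.52, 16.76]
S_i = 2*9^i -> [2, 18, 162, 1458, 13122]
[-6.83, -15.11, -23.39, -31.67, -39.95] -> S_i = -6.83 + -8.28*i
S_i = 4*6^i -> [4, 24, 144, 864, 5184]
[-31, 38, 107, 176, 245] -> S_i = -31 + 69*i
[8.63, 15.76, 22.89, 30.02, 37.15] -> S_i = 8.63 + 7.13*i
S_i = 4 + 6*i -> [4, 10, 16, 22, 28]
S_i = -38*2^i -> [-38, -76, -152, -304, -608]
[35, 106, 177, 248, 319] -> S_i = 35 + 71*i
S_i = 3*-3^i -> [3, -9, 27, -81, 243]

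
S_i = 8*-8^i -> [8, -64, 512, -4096, 32768]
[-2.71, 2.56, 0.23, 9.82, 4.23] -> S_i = Random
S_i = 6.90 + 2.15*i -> [6.9, 9.05, 11.2, 13.35, 15.5]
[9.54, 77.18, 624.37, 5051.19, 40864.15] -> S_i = 9.54*8.09^i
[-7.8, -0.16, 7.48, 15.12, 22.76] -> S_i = -7.80 + 7.64*i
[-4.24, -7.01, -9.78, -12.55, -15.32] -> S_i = -4.24 + -2.77*i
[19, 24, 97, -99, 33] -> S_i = Random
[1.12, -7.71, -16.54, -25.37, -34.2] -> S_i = 1.12 + -8.83*i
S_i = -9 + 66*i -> [-9, 57, 123, 189, 255]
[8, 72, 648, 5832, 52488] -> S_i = 8*9^i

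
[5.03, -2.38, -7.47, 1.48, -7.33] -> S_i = Random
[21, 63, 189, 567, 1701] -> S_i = 21*3^i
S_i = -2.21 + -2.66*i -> [-2.21, -4.87, -7.53, -10.19, -12.85]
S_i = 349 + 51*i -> [349, 400, 451, 502, 553]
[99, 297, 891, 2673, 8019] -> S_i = 99*3^i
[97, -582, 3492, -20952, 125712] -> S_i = 97*-6^i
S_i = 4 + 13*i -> [4, 17, 30, 43, 56]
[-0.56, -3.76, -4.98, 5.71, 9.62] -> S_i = Random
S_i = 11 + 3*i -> [11, 14, 17, 20, 23]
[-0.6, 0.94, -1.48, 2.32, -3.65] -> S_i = -0.60*(-1.57)^i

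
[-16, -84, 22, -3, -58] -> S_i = Random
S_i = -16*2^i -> [-16, -32, -64, -128, -256]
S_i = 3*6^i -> [3, 18, 108, 648, 3888]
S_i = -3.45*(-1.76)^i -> [-3.45, 6.07, -10.69, 18.81, -33.1]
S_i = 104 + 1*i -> [104, 105, 106, 107, 108]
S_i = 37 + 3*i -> [37, 40, 43, 46, 49]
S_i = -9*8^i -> [-9, -72, -576, -4608, -36864]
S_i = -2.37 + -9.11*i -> [-2.37, -11.48, -20.59, -29.7, -38.81]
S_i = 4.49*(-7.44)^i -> [4.49, -33.41, 248.54, -1849.12, 13757.45]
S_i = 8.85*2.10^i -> [8.85, 18.58, 39.03, 81.96, 172.12]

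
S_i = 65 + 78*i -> [65, 143, 221, 299, 377]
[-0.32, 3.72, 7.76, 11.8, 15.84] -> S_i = -0.32 + 4.04*i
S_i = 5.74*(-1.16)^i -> [5.74, -6.66, 7.72, -8.96, 10.39]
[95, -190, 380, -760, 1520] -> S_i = 95*-2^i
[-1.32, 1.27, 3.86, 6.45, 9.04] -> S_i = -1.32 + 2.59*i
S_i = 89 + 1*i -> [89, 90, 91, 92, 93]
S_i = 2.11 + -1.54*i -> [2.11, 0.57, -0.97, -2.51, -4.05]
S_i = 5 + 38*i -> [5, 43, 81, 119, 157]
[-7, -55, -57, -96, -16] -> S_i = Random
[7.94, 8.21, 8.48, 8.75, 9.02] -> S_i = 7.94 + 0.27*i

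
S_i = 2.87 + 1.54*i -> [2.87, 4.41, 5.95, 7.49, 9.03]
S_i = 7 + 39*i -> [7, 46, 85, 124, 163]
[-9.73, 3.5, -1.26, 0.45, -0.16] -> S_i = -9.73*(-0.36)^i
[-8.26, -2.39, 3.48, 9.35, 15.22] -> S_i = -8.26 + 5.87*i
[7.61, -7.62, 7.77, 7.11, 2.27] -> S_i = Random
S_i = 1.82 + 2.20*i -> [1.82, 4.02, 6.22, 8.42, 10.62]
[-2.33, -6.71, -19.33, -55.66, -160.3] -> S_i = -2.33*2.88^i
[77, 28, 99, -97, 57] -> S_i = Random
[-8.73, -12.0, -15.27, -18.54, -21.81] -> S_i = -8.73 + -3.27*i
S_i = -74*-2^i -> [-74, 148, -296, 592, -1184]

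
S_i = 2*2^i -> [2, 4, 8, 16, 32]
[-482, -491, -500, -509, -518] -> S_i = -482 + -9*i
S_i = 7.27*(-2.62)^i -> [7.27, -19.05, 49.9, -130.75, 342.56]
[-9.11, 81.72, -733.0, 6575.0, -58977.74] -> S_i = -9.11*(-8.97)^i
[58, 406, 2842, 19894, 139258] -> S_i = 58*7^i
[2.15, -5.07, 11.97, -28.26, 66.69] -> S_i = 2.15*(-2.36)^i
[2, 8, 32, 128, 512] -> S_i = 2*4^i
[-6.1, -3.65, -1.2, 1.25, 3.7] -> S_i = -6.10 + 2.45*i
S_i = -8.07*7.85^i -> [-8.07, -63.35, -497.29, -3903.75, -30644.47]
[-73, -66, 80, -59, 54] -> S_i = Random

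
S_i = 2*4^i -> [2, 8, 32, 128, 512]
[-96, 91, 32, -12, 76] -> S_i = Random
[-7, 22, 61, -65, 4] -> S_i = Random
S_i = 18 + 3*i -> [18, 21, 24, 27, 30]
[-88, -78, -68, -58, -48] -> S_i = -88 + 10*i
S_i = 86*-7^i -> [86, -602, 4214, -29498, 206486]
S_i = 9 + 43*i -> [9, 52, 95, 138, 181]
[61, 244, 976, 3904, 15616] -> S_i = 61*4^i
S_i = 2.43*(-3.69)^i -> [2.43, -8.97, 33.09, -122.09, 450.52]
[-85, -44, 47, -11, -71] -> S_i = Random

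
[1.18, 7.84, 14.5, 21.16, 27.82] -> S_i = 1.18 + 6.66*i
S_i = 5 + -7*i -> [5, -2, -9, -16, -23]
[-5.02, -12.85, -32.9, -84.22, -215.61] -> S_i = -5.02*2.56^i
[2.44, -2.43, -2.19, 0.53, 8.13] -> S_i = Random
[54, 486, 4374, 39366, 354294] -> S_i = 54*9^i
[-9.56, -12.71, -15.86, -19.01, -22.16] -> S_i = -9.56 + -3.15*i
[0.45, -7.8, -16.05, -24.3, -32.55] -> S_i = 0.45 + -8.25*i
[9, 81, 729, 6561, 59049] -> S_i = 9*9^i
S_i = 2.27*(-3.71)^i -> [2.27, -8.42, 31.24, -115.92, 430.05]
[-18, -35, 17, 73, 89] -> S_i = Random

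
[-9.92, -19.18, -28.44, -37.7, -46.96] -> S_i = -9.92 + -9.26*i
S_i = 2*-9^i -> [2, -18, 162, -1458, 13122]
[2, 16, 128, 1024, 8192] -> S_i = 2*8^i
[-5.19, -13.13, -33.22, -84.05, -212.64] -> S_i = -5.19*2.53^i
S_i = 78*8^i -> [78, 624, 4992, 39936, 319488]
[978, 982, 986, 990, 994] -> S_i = 978 + 4*i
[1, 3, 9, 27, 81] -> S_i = 1*3^i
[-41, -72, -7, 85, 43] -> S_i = Random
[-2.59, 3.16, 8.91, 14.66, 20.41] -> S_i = -2.59 + 5.75*i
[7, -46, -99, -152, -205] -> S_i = 7 + -53*i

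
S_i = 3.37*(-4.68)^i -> [3.37, -15.77, 73.81, -345.44, 1616.64]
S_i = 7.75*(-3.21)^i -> [7.75, -24.88, 79.86, -256.34, 822.85]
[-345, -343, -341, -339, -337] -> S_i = -345 + 2*i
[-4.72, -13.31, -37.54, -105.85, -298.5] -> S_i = -4.72*2.82^i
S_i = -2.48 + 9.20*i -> [-2.48, 6.72, 15.92, 25.12, 34.32]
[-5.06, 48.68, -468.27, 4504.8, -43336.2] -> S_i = -5.06*(-9.62)^i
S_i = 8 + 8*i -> [8, 16, 24, 32, 40]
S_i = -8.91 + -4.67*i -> [-8.91, -13.58, -18.25, -22.92, -27.59]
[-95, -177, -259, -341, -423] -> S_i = -95 + -82*i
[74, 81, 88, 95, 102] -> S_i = 74 + 7*i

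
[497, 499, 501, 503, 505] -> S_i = 497 + 2*i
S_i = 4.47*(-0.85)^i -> [4.47, -3.8, 3.23, -2.75, 2.33]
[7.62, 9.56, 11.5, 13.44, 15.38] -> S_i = 7.62 + 1.94*i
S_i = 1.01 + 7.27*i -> [1.01, 8.28, 15.55, 22.82, 30.09]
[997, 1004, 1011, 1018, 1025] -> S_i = 997 + 7*i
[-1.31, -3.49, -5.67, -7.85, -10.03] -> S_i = -1.31 + -2.18*i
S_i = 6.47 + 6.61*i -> [6.47, 13.08, 19.69, 26.3, 32.91]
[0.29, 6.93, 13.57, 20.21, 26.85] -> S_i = 0.29 + 6.64*i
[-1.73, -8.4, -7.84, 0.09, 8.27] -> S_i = Random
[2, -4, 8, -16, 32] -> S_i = 2*-2^i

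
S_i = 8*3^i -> [8, 24, 72, 216, 648]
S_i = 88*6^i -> [88, 528, 3168, 19008, 114048]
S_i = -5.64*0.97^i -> [-5.64, -5.47, -5.31, -5.15, -4.99]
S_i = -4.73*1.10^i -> [-4.73, -5.2, -5.72, -6.3, -6.93]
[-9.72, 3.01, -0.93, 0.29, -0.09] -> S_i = -9.72*(-0.31)^i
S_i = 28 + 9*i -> [28, 37, 46, 55, 64]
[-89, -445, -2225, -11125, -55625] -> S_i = -89*5^i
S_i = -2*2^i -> [-2, -4, -8, -16, -32]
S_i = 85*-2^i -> [85, -170, 340, -680, 1360]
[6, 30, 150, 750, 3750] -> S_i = 6*5^i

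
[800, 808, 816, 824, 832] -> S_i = 800 + 8*i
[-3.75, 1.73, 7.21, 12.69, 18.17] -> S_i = -3.75 + 5.48*i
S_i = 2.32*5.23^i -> [2.32, 12.13, 63.46, 331.89, 1735.78]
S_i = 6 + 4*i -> [6, 10, 14, 18, 22]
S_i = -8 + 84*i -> [-8, 76, 160, 244, 328]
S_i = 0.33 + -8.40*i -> [0.33, -8.07, -16.47, -24.87, -33.27]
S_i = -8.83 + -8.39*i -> [-8.83, -17.22, -25.61, -34.0, -42.39]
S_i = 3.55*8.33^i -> [3.55, 29.57, 246.33, 2051.93, 17092.61]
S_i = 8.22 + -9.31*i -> [8.22, -1.09, -10.4, -19.71, -29.02]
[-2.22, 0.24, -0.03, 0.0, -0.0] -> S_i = -2.22*(-0.11)^i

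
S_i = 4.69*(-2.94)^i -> [4.69, -13.79, 40.54, -119.18, 350.4]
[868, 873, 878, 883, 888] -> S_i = 868 + 5*i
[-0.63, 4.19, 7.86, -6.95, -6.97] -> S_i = Random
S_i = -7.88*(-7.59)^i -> [-7.88, 59.81, -453.95, 3445.49, -26151.3]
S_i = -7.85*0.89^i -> [-7.85, -6.99, -6.22, -5.53, -4.93]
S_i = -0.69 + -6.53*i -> [-0.69, -7.22, -13.75, -20.28, -26.81]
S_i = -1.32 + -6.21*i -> [-1.32, -7.53, -13.74, -19.95, -26.16]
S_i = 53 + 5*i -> [53, 58, 63, 68, 73]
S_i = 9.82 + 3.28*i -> [9.82, 13.1, 16.38, 19.66, 22.94]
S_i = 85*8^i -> [85, 680, 5440, 43520, 348160]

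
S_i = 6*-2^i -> [6, -12, 24, -48, 96]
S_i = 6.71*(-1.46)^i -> [6.71, -9.8, 14.3, -20.88, 30.49]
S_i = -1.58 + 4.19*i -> [-1.58, 2.61, 6.8, 10.99, 15.18]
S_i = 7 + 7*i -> [7, 14, 21, 28, 35]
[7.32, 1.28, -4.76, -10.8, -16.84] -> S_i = 7.32 + -6.04*i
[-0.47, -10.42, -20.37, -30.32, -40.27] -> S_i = -0.47 + -9.95*i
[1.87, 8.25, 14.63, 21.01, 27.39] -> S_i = 1.87 + 6.38*i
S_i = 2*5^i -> [2, 10, 50, 250, 1250]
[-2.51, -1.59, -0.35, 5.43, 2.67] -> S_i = Random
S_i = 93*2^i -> [93, 186, 372, 744, 1488]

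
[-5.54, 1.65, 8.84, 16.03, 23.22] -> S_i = -5.54 + 7.19*i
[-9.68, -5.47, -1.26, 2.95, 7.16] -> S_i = -9.68 + 4.21*i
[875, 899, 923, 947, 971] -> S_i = 875 + 24*i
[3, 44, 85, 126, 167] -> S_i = 3 + 41*i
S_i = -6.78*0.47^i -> [-6.78, -3.19, -1.5, -0.7, -0.33]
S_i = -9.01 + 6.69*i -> [-9.01, -2.32, 4.37, 11.06, 17.75]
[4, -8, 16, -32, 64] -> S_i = 4*-2^i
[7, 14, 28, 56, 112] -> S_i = 7*2^i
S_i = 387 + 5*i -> [387, 392, 397, 402, 407]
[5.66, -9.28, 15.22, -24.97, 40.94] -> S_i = 5.66*(-1.64)^i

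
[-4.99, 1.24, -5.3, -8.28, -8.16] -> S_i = Random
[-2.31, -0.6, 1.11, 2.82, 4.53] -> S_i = -2.31 + 1.71*i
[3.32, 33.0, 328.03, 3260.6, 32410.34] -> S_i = 3.32*9.94^i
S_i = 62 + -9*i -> [62, 53, 44, 35, 26]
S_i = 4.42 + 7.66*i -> [4.42, 12.08, 19.74, 27.4, 35.06]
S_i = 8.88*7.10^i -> [8.88, 63.05, 447.64, 3178.25, 22565.57]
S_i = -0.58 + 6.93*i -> [-0.58, 6.35, 13.28, 20.21, 27.14]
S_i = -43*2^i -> [-43, -86, -172, -344, -688]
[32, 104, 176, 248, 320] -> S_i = 32 + 72*i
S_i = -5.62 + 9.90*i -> [-5.62, 4.28, 14.18, 24.08, 33.98]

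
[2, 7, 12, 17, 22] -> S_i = 2 + 5*i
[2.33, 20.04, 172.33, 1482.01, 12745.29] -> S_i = 2.33*8.60^i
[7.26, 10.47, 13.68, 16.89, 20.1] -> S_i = 7.26 + 3.21*i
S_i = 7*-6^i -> [7, -42, 252, -1512, 9072]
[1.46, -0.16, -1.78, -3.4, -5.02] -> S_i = 1.46 + -1.62*i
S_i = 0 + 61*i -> [0, 61, 122, 183, 244]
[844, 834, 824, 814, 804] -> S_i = 844 + -10*i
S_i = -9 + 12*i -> [-9, 3, 15, 27, 39]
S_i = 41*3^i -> [41, 123, 369, 1107, 3321]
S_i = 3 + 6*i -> [3, 9, 15, 21, 27]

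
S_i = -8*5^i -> [-8, -40, -200, -1000, -5000]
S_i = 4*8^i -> [4, 32, 256, 2048, 16384]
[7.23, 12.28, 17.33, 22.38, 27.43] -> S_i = 7.23 + 5.05*i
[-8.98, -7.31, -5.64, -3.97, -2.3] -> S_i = -8.98 + 1.67*i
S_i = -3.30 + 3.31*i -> [-3.3, 0.01, 3.32, 6.63, 9.94]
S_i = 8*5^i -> [8, 40, 200, 1000, 5000]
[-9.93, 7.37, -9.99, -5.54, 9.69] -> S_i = Random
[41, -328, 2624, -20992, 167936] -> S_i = 41*-8^i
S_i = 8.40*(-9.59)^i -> [8.4, -80.56, 772.53, -7408.58, 71048.3]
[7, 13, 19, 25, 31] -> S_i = 7 + 6*i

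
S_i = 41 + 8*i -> [41, 49, 57, 65, 73]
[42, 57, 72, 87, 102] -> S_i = 42 + 15*i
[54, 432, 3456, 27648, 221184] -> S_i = 54*8^i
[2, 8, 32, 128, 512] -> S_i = 2*4^i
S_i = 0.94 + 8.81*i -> [0.94, 9.75, 18.56, 27.37, 36.18]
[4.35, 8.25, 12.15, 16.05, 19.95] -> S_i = 4.35 + 3.90*i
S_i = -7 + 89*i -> [-7, 82, 171, 260, 349]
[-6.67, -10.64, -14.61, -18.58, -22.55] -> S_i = -6.67 + -3.97*i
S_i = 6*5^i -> [6, 30, 150, 750, 3750]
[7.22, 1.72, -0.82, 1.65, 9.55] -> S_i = Random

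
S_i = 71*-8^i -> [71, -568, 4544, -36352, 290816]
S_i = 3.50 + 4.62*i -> [3.5, 8.12, 12.74, 17.36, 21.98]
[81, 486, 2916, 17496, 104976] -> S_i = 81*6^i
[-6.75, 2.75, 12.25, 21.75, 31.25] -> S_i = -6.75 + 9.50*i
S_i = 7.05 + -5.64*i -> [7.05, 1.41, -4.23, -9.87, -15.51]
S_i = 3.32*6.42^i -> [3.32, 21.31, 136.84, 878.5, 5639.99]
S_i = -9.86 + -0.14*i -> [-9.86, -10.0, -10.14, -10.28, -10.42]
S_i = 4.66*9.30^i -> [4.66, 43.34, 403.04, 3748.3, 34859.22]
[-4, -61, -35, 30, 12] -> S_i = Random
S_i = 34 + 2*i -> [34, 36, 38, 40, 42]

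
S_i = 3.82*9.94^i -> [3.82, 37.97, 377.43, 3751.65, 37291.42]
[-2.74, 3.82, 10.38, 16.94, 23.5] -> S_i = -2.74 + 6.56*i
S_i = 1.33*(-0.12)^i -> [1.33, -0.16, 0.02, -0.0, 0.0]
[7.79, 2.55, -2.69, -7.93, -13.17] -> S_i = 7.79 + -5.24*i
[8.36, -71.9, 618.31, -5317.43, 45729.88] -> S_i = 8.36*(-8.60)^i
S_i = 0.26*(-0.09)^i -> [0.26, -0.02, 0.0, -0.0, 0.0]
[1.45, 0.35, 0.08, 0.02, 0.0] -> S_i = 1.45*0.24^i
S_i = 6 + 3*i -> [6, 9, 12, 15, 18]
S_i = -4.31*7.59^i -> [-4.31, -32.71, -248.29, -1884.53, -14303.57]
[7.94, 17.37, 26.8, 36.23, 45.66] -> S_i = 7.94 + 9.43*i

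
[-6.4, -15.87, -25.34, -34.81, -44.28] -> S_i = -6.40 + -9.47*i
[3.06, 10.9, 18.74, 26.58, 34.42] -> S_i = 3.06 + 7.84*i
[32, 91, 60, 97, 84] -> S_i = Random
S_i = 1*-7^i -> [1, -7, 49, -343, 2401]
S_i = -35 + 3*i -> [-35, -32, -29, -26, -23]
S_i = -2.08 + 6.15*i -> [-2.08, 4.07, 10.22, 16.37, 22.52]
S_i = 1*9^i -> [1, 9, 81, 729, 6561]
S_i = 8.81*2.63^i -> [8.81, 23.17, 60.94, 160.27, 421.5]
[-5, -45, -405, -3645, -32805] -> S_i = -5*9^i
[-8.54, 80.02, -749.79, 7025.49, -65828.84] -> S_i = -8.54*(-9.37)^i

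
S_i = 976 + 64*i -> [976, 1040, 1104, 1168, 1232]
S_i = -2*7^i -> [-2, -14, -98, -686, -4802]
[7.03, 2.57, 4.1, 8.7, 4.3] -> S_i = Random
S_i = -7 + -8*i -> [-7, -15, -23, -31, -39]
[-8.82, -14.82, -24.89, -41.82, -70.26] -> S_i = -8.82*1.68^i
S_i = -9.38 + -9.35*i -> [-9.38, -18.73, -28.08, -37.43, -46.78]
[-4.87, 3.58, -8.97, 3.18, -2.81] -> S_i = Random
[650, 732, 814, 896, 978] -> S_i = 650 + 82*i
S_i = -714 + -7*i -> [-714, -721, -728, -735, -742]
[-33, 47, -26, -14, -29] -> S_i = Random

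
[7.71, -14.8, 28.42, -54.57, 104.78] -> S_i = 7.71*(-1.92)^i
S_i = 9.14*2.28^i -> [9.14, 20.84, 47.51, 108.33, 246.99]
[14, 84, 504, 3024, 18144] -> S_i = 14*6^i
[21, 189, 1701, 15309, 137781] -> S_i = 21*9^i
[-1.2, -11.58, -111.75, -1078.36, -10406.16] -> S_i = -1.20*9.65^i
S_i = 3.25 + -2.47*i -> [3.25, 0.78, -1.69, -4.16, -6.63]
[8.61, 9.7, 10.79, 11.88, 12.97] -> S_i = 8.61 + 1.09*i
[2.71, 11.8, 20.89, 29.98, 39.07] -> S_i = 2.71 + 9.09*i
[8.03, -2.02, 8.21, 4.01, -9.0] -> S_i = Random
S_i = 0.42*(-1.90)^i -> [0.42, -0.8, 1.52, -2.88, 5.47]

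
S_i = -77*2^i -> [-77, -154, -308, -616, -1232]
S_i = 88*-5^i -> [88, -440, 2200, -11000, 55000]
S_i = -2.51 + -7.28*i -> [-2.51, -9.79, -17.07, -24.35, -31.63]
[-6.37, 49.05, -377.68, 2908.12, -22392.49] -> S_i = -6.37*(-7.70)^i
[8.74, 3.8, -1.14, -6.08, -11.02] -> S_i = 8.74 + -4.94*i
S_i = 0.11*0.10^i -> [0.11, 0.01, 0.0, 0.0, 0.0]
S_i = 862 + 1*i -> [862, 863, 864, 865, 866]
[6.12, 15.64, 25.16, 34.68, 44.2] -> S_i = 6.12 + 9.52*i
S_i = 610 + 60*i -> [610, 670, 730, 790, 850]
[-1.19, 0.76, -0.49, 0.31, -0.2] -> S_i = -1.19*(-0.64)^i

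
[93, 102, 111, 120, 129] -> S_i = 93 + 9*i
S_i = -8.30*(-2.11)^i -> [-8.3, 17.51, -36.95, 77.97, -164.52]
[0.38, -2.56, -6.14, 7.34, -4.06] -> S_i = Random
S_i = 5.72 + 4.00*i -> [5.72, 9.72, 13.72, 17.72, 21.72]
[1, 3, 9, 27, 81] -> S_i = 1*3^i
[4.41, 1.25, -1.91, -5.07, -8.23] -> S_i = 4.41 + -3.16*i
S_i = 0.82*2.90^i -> [0.82, 2.38, 6.9, 20.0, 58.0]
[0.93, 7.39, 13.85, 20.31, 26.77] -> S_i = 0.93 + 6.46*i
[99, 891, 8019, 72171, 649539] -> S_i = 99*9^i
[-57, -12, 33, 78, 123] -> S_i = -57 + 45*i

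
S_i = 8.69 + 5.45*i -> [8.69, 14.14, 19.59, 25.04, 30.49]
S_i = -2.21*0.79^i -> [-2.21, -1.75, -1.38, -1.09, -0.86]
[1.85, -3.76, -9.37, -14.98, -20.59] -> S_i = 1.85 + -5.61*i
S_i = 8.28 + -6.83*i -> [8.28, 1.45, -5.38, -12.21, -19.04]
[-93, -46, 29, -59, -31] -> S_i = Random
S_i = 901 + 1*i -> [901, 902, 903, 904, 905]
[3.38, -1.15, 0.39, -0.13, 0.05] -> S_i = 3.38*(-0.34)^i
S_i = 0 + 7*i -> [0, 7, 14, 21, 28]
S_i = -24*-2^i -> [-24, 48, -96, 192, -384]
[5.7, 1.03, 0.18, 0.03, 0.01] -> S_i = 5.70*0.18^i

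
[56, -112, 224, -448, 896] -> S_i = 56*-2^i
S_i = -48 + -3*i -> [-48, -51, -54, -57, -60]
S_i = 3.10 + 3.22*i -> [3.1, 6.32, 9.54, 12.76, 15.98]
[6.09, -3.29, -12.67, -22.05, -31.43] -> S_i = 6.09 + -9.38*i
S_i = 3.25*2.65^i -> [3.25, 8.61, 22.82, 60.48, 160.28]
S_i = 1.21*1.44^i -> [1.21, 1.74, 2.51, 3.61, 5.2]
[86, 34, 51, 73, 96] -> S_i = Random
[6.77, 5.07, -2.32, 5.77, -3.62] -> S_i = Random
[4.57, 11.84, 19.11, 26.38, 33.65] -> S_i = 4.57 + 7.27*i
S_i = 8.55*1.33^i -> [8.55, 11.37, 15.12, 20.12, 26.75]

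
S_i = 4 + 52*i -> [4, 56, 108, 160, 212]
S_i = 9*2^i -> [9, 18, 36, 72, 144]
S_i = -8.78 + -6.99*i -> [-8.78, -15.77, -22.76, -29.75, -36.74]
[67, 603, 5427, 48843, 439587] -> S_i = 67*9^i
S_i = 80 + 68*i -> [80, 148, 216, 284, 352]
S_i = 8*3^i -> [8, 24, 72, 216, 648]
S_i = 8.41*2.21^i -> [8.41, 18.59, 41.08, 90.78, 200.62]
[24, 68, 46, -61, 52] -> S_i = Random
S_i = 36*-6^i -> [36, -216, 1296, -7776, 46656]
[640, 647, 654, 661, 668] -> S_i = 640 + 7*i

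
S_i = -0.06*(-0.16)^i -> [-0.06, 0.01, -0.0, 0.0, -0.0]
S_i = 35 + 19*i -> [35, 54, 73, 92, 111]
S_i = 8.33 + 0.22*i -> [8.33, 8.55, 8.77, 8.99, 9.21]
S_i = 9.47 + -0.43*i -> [9.47, 9.04, 8.61, 8.18, 7.75]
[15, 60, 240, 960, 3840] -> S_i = 15*4^i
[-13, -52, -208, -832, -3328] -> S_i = -13*4^i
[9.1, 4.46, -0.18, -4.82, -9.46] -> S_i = 9.10 + -4.64*i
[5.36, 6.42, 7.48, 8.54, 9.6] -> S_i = 5.36 + 1.06*i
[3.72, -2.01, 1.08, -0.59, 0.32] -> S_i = 3.72*(-0.54)^i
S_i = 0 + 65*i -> [0, 65, 130, 195, 260]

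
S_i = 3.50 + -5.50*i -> [3.5, -2.0, -7.5, -13.0, -18.5]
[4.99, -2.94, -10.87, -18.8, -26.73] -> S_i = 4.99 + -7.93*i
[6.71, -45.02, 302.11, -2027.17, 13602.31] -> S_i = 6.71*(-6.71)^i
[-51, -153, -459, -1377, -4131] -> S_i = -51*3^i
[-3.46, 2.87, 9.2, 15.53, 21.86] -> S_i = -3.46 + 6.33*i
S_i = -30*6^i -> [-30, -180, -1080, -6480, -38880]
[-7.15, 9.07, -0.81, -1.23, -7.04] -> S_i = Random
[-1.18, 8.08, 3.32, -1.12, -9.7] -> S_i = Random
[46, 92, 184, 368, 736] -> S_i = 46*2^i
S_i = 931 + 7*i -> [931, 938, 945, 952, 959]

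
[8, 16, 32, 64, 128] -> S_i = 8*2^i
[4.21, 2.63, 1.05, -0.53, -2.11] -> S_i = 4.21 + -1.58*i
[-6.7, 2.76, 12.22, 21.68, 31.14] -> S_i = -6.70 + 9.46*i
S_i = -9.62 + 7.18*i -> [-9.62, -2.44, 4.74, 11.92, 19.1]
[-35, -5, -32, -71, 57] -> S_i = Random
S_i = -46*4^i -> [-46, -184, -736, -2944, -11776]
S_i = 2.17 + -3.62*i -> [2.17, -1.45, -5.07, -8.69, -12.31]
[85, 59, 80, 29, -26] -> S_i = Random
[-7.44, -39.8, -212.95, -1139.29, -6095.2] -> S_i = -7.44*5.35^i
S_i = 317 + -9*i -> [317, 308, 299, 290, 281]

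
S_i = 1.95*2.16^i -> [1.95, 4.21, 9.1, 19.65, 42.45]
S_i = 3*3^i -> [3, 9, 27, 81, 243]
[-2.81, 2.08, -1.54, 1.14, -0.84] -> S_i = -2.81*(-0.74)^i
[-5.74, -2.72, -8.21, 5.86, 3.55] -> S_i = Random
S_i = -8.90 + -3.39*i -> [-8.9, -12.29, -15.68, -19.07, -22.46]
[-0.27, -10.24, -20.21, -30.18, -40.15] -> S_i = -0.27 + -9.97*i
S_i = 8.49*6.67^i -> [8.49, 56.63, 377.71, 2519.33, 16803.94]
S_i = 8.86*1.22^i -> [8.86, 10.81, 13.19, 16.09, 19.63]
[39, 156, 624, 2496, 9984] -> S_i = 39*4^i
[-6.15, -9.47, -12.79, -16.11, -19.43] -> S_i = -6.15 + -3.32*i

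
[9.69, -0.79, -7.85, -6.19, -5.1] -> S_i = Random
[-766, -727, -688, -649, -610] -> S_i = -766 + 39*i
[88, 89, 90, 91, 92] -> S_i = 88 + 1*i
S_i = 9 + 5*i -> [9, 14, 19, 24, 29]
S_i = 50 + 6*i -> [50, 56, 62, 68, 74]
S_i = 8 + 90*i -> [8, 98, 188, 278, 368]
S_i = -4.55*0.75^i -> [-4.55, -3.41, -2.56, -1.92, -1.44]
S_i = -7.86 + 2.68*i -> [-7.86, -5.18, -2.5, 0.18, 2.86]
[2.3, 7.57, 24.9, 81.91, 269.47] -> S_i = 2.30*3.29^i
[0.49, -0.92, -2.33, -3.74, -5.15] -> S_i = 0.49 + -1.41*i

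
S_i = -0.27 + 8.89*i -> [-0.27, 8.62, 17.51, 26.4, 35.29]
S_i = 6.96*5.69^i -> [6.96, 39.6, 225.34, 1282.17, 7295.55]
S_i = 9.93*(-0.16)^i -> [9.93, -1.59, 0.25, -0.04, 0.01]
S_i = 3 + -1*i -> [3, 2, 1, 0, -1]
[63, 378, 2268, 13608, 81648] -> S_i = 63*6^i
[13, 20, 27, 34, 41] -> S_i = 13 + 7*i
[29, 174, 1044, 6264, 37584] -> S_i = 29*6^i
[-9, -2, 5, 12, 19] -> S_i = -9 + 7*i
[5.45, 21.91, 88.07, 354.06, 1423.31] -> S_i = 5.45*4.02^i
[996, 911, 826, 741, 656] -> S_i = 996 + -85*i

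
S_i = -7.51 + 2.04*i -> [-7.51, -5.47, -3.43, -1.39, 0.65]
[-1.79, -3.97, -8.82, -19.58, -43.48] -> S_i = -1.79*2.22^i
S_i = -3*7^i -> [-3, -21, -147, -1029, -7203]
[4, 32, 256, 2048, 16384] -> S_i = 4*8^i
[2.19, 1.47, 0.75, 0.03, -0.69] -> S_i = 2.19 + -0.72*i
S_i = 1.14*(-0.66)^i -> [1.14, -0.75, 0.5, -0.33, 0.22]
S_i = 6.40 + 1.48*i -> [6.4, 7.88, 9.36, 10.84, 12.32]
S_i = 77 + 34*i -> [77, 111, 145, 179, 213]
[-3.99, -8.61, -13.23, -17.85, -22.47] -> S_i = -3.99 + -4.62*i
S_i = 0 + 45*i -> [0, 45, 90, 135, 180]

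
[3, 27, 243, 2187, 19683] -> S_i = 3*9^i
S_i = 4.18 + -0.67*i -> [4.18, 3.51, 2.84, 2.17, 1.5]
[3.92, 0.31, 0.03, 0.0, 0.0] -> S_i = 3.92*0.08^i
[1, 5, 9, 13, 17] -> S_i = 1 + 4*i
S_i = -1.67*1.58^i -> [-1.67, -2.64, -4.17, -6.59, -10.41]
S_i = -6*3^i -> [-6, -18, -54, -162, -486]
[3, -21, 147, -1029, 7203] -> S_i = 3*-7^i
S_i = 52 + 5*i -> [52, 57, 62, 67, 72]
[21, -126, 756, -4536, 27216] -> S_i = 21*-6^i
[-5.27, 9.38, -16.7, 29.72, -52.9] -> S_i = -5.27*(-1.78)^i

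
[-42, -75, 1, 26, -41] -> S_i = Random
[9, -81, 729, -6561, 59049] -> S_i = 9*-9^i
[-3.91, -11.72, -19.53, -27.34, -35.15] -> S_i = -3.91 + -7.81*i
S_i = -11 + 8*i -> [-11, -3, 5, 13, 21]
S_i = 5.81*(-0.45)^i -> [5.81, -2.61, 1.18, -0.53, 0.24]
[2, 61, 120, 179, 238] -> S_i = 2 + 59*i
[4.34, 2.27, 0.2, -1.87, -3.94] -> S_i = 4.34 + -2.07*i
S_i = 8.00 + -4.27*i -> [8.0, 3.73, -0.54, -4.81, -9.08]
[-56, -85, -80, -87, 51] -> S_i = Random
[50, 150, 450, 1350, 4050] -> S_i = 50*3^i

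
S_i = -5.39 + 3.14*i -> [-5.39, -2.25, 0.89, 4.03, 7.17]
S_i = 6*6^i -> [6, 36, 216, 1296, 7776]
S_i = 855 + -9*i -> [855, 846, 837, 828, 819]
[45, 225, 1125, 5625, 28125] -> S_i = 45*5^i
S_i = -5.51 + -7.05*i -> [-5.51, -12.56, -19.61, -26.66, -33.71]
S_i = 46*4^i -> [46, 184, 736, 2944, 11776]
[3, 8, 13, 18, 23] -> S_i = 3 + 5*i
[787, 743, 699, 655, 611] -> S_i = 787 + -44*i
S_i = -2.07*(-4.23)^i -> [-2.07, 8.76, -37.04, 156.67, -662.72]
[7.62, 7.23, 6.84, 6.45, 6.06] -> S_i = 7.62 + -0.39*i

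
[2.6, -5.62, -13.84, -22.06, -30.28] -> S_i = 2.60 + -8.22*i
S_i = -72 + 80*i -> [-72, 8, 88, 168, 248]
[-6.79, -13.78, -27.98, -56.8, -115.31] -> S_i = -6.79*2.03^i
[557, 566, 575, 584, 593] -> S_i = 557 + 9*i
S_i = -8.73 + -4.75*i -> [-8.73, -13.48, -18.23, -22.98, -27.73]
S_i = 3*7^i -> [3, 21, 147, 1029, 7203]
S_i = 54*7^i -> [54, 378, 2646, 18522, 129654]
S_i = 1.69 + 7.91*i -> [1.69, 9.6, 17.51, 25.42, 33.33]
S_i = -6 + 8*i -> [-6, 2, 10, 18, 26]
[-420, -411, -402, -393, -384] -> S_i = -420 + 9*i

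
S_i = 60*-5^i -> [60, -300, 1500, -7500, 37500]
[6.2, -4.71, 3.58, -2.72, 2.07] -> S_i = 6.20*(-0.76)^i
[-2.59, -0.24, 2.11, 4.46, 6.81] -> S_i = -2.59 + 2.35*i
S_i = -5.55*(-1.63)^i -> [-5.55, 9.05, -14.75, 24.04, -39.18]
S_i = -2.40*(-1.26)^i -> [-2.4, 3.02, -3.81, 4.8, -6.05]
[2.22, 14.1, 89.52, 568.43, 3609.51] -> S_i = 2.22*6.35^i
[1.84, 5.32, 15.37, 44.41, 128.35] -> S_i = 1.84*2.89^i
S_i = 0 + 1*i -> [0, 1, 2, 3, 4]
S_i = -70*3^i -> [-70, -210, -630, -1890, -5670]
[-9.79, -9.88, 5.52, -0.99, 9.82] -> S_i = Random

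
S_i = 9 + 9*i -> [9, 18, 27, 36, 45]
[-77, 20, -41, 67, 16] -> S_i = Random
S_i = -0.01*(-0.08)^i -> [-0.01, 0.0, -0.0, 0.0, -0.0]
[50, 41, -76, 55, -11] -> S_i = Random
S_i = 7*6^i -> [7, 42, 252, 1512, 9072]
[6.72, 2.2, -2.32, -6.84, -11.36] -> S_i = 6.72 + -4.52*i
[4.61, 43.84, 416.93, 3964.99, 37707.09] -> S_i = 4.61*9.51^i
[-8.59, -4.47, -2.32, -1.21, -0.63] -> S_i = -8.59*0.52^i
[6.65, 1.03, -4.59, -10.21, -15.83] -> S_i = 6.65 + -5.62*i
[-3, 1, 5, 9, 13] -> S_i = -3 + 4*i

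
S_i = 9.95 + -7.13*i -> [9.95, 2.82, -4.31, -11.44, -18.57]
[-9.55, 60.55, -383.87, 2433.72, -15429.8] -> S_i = -9.55*(-6.34)^i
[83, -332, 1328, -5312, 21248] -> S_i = 83*-4^i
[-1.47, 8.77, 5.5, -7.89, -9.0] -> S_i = Random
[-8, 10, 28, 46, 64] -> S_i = -8 + 18*i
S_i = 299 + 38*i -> [299, 337, 375, 413, 451]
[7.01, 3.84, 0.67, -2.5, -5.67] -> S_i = 7.01 + -3.17*i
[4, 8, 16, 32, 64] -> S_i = 4*2^i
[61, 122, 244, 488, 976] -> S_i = 61*2^i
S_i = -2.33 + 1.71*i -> [-2.33, -0.62, 1.09, 2.8, 4.51]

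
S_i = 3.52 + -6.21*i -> [3.52, -2.69, -8.9, -15.11, -21.32]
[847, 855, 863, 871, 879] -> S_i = 847 + 8*i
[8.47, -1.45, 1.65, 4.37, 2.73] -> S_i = Random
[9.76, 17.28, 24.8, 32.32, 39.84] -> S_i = 9.76 + 7.52*i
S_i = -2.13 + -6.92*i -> [-2.13, -9.05, -15.97, -22.89, -29.81]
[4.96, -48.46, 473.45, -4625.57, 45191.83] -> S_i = 4.96*(-9.77)^i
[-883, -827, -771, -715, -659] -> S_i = -883 + 56*i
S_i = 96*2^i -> [96, 192, 384, 768, 1536]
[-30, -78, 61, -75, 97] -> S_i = Random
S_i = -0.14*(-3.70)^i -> [-0.14, 0.52, -1.92, 7.09, -26.24]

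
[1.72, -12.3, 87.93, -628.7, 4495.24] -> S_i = 1.72*(-7.15)^i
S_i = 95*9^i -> [95, 855, 7695, 69255, 623295]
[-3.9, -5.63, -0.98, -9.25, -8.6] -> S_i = Random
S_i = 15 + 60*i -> [15, 75, 135, 195, 255]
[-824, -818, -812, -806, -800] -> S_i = -824 + 6*i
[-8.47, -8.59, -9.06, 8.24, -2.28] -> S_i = Random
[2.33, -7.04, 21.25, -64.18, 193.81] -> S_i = 2.33*(-3.02)^i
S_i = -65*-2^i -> [-65, 130, -260, 520, -1040]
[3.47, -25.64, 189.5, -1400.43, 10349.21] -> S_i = 3.47*(-7.39)^i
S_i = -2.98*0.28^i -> [-2.98, -0.83, -0.23, -0.07, -0.02]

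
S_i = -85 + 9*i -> [-85, -76, -67, -58, -49]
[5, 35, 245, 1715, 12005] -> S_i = 5*7^i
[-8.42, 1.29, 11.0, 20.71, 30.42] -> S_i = -8.42 + 9.71*i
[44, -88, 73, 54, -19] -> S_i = Random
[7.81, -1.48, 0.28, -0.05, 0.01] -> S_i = 7.81*(-0.19)^i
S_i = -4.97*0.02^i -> [-4.97, -0.1, -0.0, -0.0, -0.0]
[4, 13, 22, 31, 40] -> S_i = 4 + 9*i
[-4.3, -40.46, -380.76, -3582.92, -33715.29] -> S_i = -4.30*9.41^i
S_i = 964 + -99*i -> [964, 865, 766, 667, 568]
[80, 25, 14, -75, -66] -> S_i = Random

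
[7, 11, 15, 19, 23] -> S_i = 7 + 4*i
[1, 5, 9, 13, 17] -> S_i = 1 + 4*i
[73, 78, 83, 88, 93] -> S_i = 73 + 5*i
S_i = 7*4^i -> [7, 28, 112, 448, 1792]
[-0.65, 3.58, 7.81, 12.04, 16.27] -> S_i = -0.65 + 4.23*i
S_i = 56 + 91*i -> [56, 147, 238, 329, 420]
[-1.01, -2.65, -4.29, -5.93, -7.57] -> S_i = -1.01 + -1.64*i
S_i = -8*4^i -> [-8, -32, -128, -512, -2048]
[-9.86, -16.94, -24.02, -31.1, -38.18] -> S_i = -9.86 + -7.08*i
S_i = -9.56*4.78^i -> [-9.56, -45.7, -218.43, -1044.1, -4990.79]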